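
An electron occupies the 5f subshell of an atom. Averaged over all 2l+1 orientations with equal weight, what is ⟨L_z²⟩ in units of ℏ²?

For 5f, l = 3.
m_l runs from −3 to 3, i.e. {-3, -2, -1, 0, 1, 2, 3}.
Average of L_z² over 7 states: 28/7 ℏ² = 4 ℏ².

⟨L_z²⟩ = 4 ℏ²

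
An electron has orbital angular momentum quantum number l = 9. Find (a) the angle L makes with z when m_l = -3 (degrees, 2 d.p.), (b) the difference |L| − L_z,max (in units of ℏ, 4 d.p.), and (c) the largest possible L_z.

θ(m_l=-3) ≈ 108.43°; |L|−L_z,max ≈ 0.4868ℏ; L_z,max = 9ℏ

For m_l = -3: cos θ = -3/√90, θ ≈ 108.43°.
|L| − L_z,max = (3√10 − 9)ℏ ≈ 0.4868ℏ.
L_z,max = lℏ = 9ℏ.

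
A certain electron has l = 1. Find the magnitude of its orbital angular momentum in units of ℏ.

|L| = ℏ√(l(l+1)) = ℏ√(1·2) = √2 ℏ

|L| = √2 ℏ ≈ 1.414ℏ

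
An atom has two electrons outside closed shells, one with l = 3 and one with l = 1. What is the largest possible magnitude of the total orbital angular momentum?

L runs from |3 − 1| = 2 to 3 + 1 = 4.
L ∈ {2, 3, 4}.
The largest magnitude corresponds to L = 4: |L_tot| = ℏ√(4·5) = 2√5 ℏ.

|L_tot|_max = 2√5 ℏ ≈ 4.472ℏ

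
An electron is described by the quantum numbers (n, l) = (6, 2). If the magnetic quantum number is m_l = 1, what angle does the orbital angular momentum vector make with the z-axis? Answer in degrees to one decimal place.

|L|² = l(l+1)ℏ² = 6ℏ², so |L| = √6 ℏ.
L_z = m_l ℏ = 1ℏ.
cos θ = L_z/|L| = 1/√6, so θ ≈ 65.9°.

θ ≈ 65.9°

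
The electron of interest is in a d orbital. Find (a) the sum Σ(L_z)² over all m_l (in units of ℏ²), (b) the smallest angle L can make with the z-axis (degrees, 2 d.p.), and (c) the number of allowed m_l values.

For a d orbital, l = 2.
Σ m_l² = 10, so Σ(L_z)² = 10 ℏ².
cos θ_min = 2/√6, so θ_min ≈ 35.26°.
There are 2l+1 = 5 values of m_l.

Σ(L_z)² = 10 ℏ²; θ_min ≈ 35.26°; 5 values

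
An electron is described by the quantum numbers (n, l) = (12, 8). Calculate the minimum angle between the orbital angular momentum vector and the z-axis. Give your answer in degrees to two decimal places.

|L| = √(l(l+1)) ℏ = 6√2 ℏ.
The smallest angle corresponds to the largest L_z, i.e. m_l = l = 8, giving L_z = 8ℏ.
cos θ_min = 8/√72, so θ_min ≈ 19.47°.

θ_min ≈ 19.47°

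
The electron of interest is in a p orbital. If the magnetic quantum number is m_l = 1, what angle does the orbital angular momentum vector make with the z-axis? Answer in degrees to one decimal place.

For a p orbital, l = 1.
|L|² = l(l+1)ℏ² = 2ℏ², so |L| = √2 ℏ.
L_z = m_l ℏ = 1ℏ.
cos θ = L_z/|L| = 1/√2, so θ ≈ 45.0°.

θ ≈ 45.0°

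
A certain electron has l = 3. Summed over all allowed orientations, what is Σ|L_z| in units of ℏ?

Σ|L_z| = 12 ℏ

m_l ∈ {-3, -2, -1, 0, 1, 2, 3}.
Σ|m_l| = 2(1+2+…+3) = 12.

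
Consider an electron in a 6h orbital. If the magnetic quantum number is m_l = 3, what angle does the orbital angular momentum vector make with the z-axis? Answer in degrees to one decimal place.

θ ≈ 56.8°

For 6h, l = 5.
|L|² = l(l+1)ℏ² = 30ℏ², so |L| = √30 ℏ.
L_z = m_l ℏ = 3ℏ.
cos θ = L_z/|L| = 3/√30, so θ ≈ 56.8°.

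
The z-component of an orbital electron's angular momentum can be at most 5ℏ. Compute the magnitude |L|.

|L| = √30 ℏ ≈ 5.477ℏ

L_z,max = lℏ, so l = 5.
|L| = ℏ√(l(l+1)) = √30 ℏ.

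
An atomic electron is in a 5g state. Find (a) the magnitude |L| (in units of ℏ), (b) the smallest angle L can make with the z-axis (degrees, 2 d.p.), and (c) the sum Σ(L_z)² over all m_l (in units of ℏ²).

|L| = 2√5 ℏ ≈ 4.472ℏ; θ_min ≈ 26.57°; Σ(L_z)² = 60 ℏ²

The 5g subshell has l = 4.
|L| = ℏ√(4·5) = 2√5 ℏ ≈ 4.472ℏ.
cos θ_min = 4/√20, so θ_min ≈ 26.57°.
Σ m_l² = 60, so Σ(L_z)² = 60 ℏ².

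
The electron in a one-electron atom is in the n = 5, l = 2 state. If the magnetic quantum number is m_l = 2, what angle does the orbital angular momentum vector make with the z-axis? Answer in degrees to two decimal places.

θ ≈ 35.26°

|L| = √(l(l+1)) ℏ = √6 ℏ.
L_z = m_l ℏ = 2ℏ.
cos θ = L_z/|L| = 2/√6, so θ ≈ 35.26°.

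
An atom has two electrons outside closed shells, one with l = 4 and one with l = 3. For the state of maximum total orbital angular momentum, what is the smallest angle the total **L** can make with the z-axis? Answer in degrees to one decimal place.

By the triangle rule, |l₁ − l₂| ≤ L ≤ l₁ + l₂.
So L can be 1, 2, 3, 4, 5, 6, 7.
The maximum is L = 7, with |L_tot| = ℏ√(7·8) = 2√14 ℏ.
The minimum angle with z is arccos(7/√56) ≈ 20.7°.

θ_min ≈ 20.7°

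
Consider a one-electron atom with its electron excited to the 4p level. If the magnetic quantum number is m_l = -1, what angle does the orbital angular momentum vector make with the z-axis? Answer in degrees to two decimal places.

The 4p level has l = 1.
|L| = ℏ√(l(l+1)) = √2 ℏ.
L_z = m_l ℏ = −1ℏ.
cos θ = L_z/|L| = -1/√2, so θ ≈ 135.00°.

θ ≈ 135.00°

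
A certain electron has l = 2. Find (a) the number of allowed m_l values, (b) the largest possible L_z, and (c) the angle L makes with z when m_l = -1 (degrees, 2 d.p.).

There are 2l+1 = 5 values of m_l.
L_z,max = lℏ = 2ℏ.
For m_l = -1: cos θ = -1/√6, θ ≈ 114.09°.

5 values; L_z,max = 2ℏ; θ(m_l=-1) ≈ 114.09°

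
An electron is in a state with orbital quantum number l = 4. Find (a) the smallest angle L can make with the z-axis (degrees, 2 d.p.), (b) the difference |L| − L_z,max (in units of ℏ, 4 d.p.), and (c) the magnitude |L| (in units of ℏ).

θ_min ≈ 26.57°; |L|−L_z,max ≈ 0.4721ℏ; |L| = 2√5 ℏ ≈ 4.472ℏ

cos θ_min = 4/√20, so θ_min ≈ 26.57°.
|L| − L_z,max = (2√5 − 4)ℏ ≈ 0.4721ℏ.
|L| = ℏ√(4·5) = 2√5 ℏ ≈ 4.472ℏ.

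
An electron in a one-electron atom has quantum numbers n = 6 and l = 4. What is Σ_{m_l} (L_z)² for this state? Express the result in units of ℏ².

Σ(L_z)² = 60 ℏ²

The allowed m_l values are -4, -3, -2, -1, 0, 1, 2, 3, 4.
Σ m_l² = 2·(1 + 4 + 9 + 16) = 60.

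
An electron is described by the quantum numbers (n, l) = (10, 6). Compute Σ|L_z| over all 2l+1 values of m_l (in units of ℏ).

Σ|L_z| = 42 ℏ

m_l runs from −6 to 6, i.e. {-6, -5, -4, -3, -2, -1, 0, 1, 2, 3, 4, 5, 6}.
Σ|m_l| = 2·6(6+1)/2 = 42.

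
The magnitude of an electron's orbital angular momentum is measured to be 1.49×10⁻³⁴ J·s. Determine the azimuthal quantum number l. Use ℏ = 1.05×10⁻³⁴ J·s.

In units of ℏ, |L| ≈ 1.419.
l(l+1) ≈ 1.419² ≈ 2.01, so l = 1.

l = 1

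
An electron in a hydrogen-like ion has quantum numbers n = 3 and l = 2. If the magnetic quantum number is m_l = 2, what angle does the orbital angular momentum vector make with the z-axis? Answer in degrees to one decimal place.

θ ≈ 35.3°

|L|² = l(l+1)ℏ² = 6ℏ², so |L| = √6 ℏ.
L_z = m_l ℏ = 2ℏ.
cos θ = L_z/|L| = 2/√6, so θ ≈ 35.3°.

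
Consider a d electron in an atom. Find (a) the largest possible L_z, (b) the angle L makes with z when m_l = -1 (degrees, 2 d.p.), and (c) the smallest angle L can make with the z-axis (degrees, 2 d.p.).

L_z,max = 2ℏ; θ(m_l=-1) ≈ 114.09°; θ_min ≈ 35.26°

The letter d corresponds to l = 2.
L_z,max = lℏ = 2ℏ.
For m_l = -1: cos θ = -1/√6, θ ≈ 114.09°.
cos θ_min = 2/√6, so θ_min ≈ 35.26°.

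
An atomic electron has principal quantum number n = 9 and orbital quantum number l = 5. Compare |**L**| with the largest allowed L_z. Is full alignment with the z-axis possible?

|L| = √30 ℏ ≈ 5.4772ℏ, while L_z,max = lℏ = 5ℏ.
Since |L| > L_z,max, the vector can never point exactly along z; the closest it comes is θ_min = arccos(5/√30) ≈ 24.1°.

No: L_z,max = 5ℏ < |L| = √30 ℏ ≈ 5.477ℏ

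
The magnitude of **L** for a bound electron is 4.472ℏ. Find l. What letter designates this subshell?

l = 4 (g orbital)

(|L|/ℏ)² = l(l+1) = 20.
Solving: l = 4.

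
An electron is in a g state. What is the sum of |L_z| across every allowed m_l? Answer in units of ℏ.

A g state has l = 4.
m_l runs from −4 to 4, i.e. {-4, -3, -2, -1, 0, 1, 2, 3, 4}.
Σ|m_l| = l(l+1) = 20.

Σ|L_z| = 20 ℏ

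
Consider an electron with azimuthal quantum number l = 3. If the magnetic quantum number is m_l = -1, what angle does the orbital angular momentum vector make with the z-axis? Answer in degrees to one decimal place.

|L| = √(l(l+1)) ℏ = 2√3 ℏ.
L_z = m_l ℏ = −1ℏ.
cos θ = L_z/|L| = -1/√12, so θ ≈ 106.8°.

θ ≈ 106.8°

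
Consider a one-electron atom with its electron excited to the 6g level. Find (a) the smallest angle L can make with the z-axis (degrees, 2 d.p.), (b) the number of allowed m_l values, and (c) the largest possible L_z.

θ_min ≈ 26.57°; 9 values; L_z,max = 4ℏ

The 6g level has l = 4.
cos θ_min = 4/√20, so θ_min ≈ 26.57°.
There are 2l+1 = 9 values of m_l.
L_z,max = lℏ = 4ℏ.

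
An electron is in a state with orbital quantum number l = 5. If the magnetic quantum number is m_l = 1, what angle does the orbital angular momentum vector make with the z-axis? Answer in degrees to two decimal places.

θ ≈ 79.48°

|L| = √(l(l+1)) ℏ = √30 ℏ.
L_z = m_l ℏ = 1ℏ.
cos θ = L_z/|L| = 1/√30, so θ ≈ 79.48°.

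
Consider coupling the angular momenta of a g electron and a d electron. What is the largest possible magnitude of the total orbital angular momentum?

|L_tot|_max = √42 ℏ ≈ 6.481ℏ

The total orbital quantum number L ranges from |l₁ − l₂| to l₁ + l₂ in integer steps.
So L can be 2, 3, 4, 5, 6.
The largest magnitude corresponds to L = 6: |L_tot| = ℏ√(6·7) = √42 ℏ.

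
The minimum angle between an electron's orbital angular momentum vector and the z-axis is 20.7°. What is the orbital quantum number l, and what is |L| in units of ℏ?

cos²θ_min = l/(l+1) = 0.8751.
Thus l = 0.8751/(1 − 0.8751) ≈ 7.
Then |L| = ℏ√(7·8) = 2√14 ℏ.

l = 7, |L| = 2√14 ℏ ≈ 7.483ℏ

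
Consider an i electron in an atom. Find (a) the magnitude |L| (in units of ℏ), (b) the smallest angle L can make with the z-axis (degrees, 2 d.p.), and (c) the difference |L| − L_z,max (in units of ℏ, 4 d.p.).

For an i orbital, l = 6.
|L| = ℏ√(6·7) = √42 ℏ ≈ 6.481ℏ.
cos θ_min = 6/√42, so θ_min ≈ 22.21°.
|L| − L_z,max = (√42 − 6)ℏ ≈ 0.4807ℏ.

|L| = √42 ℏ ≈ 6.481ℏ; θ_min ≈ 22.21°; |L|−L_z,max ≈ 0.4807ℏ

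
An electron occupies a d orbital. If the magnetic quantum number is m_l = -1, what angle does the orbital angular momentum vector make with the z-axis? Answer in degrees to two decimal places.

θ ≈ 114.09°

For a d orbital, l = 2.
|L|² = l(l+1)ℏ² = 6ℏ², so |L| = √6 ℏ.
L_z = m_l ℏ = −1ℏ.
cos θ = L_z/|L| = -1/√6, so θ ≈ 114.09°.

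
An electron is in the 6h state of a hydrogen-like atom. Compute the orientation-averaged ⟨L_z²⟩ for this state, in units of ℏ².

⟨L_z²⟩ = 10 ℏ²

The 6h subshell has l = 5.
m_l runs from −5 to 5, i.e. {-5, -4, -3, -2, -1, 0, 1, 2, 3, 4, 5}.
⟨L_z²⟩ = ℏ²·l(l+1)/3 = 10ℏ².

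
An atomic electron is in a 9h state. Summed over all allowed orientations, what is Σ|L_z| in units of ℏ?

9h means n = 9, l = 5.
The allowed m_l values are -5, -4, -3, -2, -1, 0, 1, 2, 3, 4, 5.
Σ|m_l| = 2(1+2+…+5) = 30.

Σ|L_z| = 30 ℏ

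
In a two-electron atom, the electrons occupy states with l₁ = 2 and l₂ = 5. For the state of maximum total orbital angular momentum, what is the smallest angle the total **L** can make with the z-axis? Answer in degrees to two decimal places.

The total orbital quantum number L ranges from |l₁ − l₂| to l₁ + l₂ in integer steps.
L ∈ {3, 4, 5, 6, 7}.
The maximum is L = 7, with |L_tot| = ℏ√(7·8) = 2√14 ℏ.
The minimum angle with z is arccos(7/√56) ≈ 20.70°.

θ_min ≈ 20.70°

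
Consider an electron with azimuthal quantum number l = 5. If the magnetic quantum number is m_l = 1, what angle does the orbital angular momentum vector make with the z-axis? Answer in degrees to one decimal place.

θ ≈ 79.5°

|L| = √(l(l+1)) ℏ = √30 ℏ.
L_z = m_l ℏ = 1ℏ.
cos θ = L_z/|L| = 1/√30, so θ ≈ 79.5°.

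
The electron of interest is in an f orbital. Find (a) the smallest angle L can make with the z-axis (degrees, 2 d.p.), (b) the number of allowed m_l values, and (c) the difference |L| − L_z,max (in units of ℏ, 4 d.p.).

The letter f corresponds to l = 3.
cos θ_min = 3/√12, so θ_min ≈ 30.00°.
There are 2l+1 = 7 values of m_l.
|L| − L_z,max = (2√3 − 3)ℏ ≈ 0.4641ℏ.

θ_min ≈ 30.00°; 7 values; |L|−L_z,max ≈ 0.4641ℏ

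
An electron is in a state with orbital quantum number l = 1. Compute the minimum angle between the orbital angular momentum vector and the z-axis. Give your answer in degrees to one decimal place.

|L| = ℏ√(l(l+1)) = √2 ℏ.
The smallest angle corresponds to the largest L_z, i.e. m_l = l = 1, giving L_z = 1ℏ.
cos θ_min = 1/√2, so θ_min ≈ 45.0°.

θ_min ≈ 45.0°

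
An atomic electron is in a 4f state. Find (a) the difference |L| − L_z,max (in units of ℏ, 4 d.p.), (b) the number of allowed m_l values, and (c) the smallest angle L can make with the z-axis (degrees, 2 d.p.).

|L|−L_z,max ≈ 0.4641ℏ; 7 values; θ_min ≈ 30.00°

For 4f, l = 3.
|L| − L_z,max = (2√3 − 3)ℏ ≈ 0.4641ℏ.
There are 2l+1 = 7 values of m_l.
cos θ_min = 3/√12, so θ_min ≈ 30.00°.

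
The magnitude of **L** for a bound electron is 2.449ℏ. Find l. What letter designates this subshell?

l = 2 (d orbital)

Since |L|² = l(l+1)ℏ², l(l+1) = 6.
The positive root is l = 2.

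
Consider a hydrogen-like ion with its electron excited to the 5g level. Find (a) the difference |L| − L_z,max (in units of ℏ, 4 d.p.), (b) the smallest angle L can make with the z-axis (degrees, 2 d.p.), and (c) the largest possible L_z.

The 5g level has l = 4.
|L| − L_z,max = (2√5 − 4)ℏ ≈ 0.4721ℏ.
cos θ_min = 4/√20, so θ_min ≈ 26.57°.
L_z,max = lℏ = 4ℏ.

|L|−L_z,max ≈ 0.4721ℏ; θ_min ≈ 26.57°; L_z,max = 4ℏ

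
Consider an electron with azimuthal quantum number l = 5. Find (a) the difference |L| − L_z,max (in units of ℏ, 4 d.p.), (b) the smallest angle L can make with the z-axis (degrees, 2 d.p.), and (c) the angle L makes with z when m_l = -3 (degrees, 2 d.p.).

|L|−L_z,max ≈ 0.4772ℏ; θ_min ≈ 24.09°; θ(m_l=-3) ≈ 123.21°

|L| − L_z,max = (√30 − 5)ℏ ≈ 0.4772ℏ.
cos θ_min = 5/√30, so θ_min ≈ 24.09°.
For m_l = -3: cos θ = -3/√30, θ ≈ 123.21°.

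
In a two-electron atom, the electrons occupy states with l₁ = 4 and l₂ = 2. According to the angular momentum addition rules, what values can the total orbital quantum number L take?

L = 2, 3, 4, 5, 6

L runs from |4 − 2| = 2 to 4 + 2 = 6.
Allowed values: L = 2, 3, 4, 5, 6.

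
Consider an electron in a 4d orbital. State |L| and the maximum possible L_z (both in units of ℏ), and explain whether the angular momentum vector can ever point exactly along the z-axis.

The 4d subshell has l = 2.
|L| = √6 ℏ ≈ 2.4495ℏ, while L_z,max = lℏ = 2ℏ.
Since |L| > L_z,max, the vector can never point exactly along z; the closest it comes is θ_min = arccos(2/√6) ≈ 35.3°.

No: L_z,max = 2ℏ < |L| = √6 ℏ ≈ 2.449ℏ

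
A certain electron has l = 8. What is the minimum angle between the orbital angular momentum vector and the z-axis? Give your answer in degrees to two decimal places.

|L| = √(l(l+1)) ℏ = 6√2 ℏ.
The smallest angle corresponds to the largest L_z, i.e. m_l = l = 8, giving L_z = 8ℏ.
cos θ_min = 8/√72, so θ_min ≈ 19.47°.

θ_min ≈ 19.47°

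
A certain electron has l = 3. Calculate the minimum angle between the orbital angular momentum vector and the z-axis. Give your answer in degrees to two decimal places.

θ_min ≈ 30.00°

|L|² = l(l+1)ℏ² = 12ℏ², so |L| = 2√3 ℏ.
The smallest angle corresponds to the largest L_z, i.e. m_l = l = 3, giving L_z = 3ℏ.
cos θ_min = 3/√12, so θ_min ≈ 30.00°.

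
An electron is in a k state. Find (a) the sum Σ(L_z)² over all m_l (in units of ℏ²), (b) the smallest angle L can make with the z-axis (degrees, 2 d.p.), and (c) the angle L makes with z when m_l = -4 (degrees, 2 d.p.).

A k state has l = 7.
Σ m_l² = 280, so Σ(L_z)² = 280 ℏ².
cos θ_min = 7/√56, so θ_min ≈ 20.70°.
For m_l = -4: cos θ = -4/√56, θ ≈ 122.31°.

Σ(L_z)² = 280 ℏ²; θ_min ≈ 20.70°; θ(m_l=-4) ≈ 122.31°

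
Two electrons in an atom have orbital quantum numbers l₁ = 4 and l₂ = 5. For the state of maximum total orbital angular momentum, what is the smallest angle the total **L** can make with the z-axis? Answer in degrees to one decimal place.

By the triangle rule, |l₁ − l₂| ≤ L ≤ l₁ + l₂.
L ∈ {1, 2, 3, 4, 5, 6, 7, 8, 9}.
The maximum is L = 9, with |L_tot| = ℏ√(9·10) = 3√10 ℏ.
The minimum angle with z is arccos(9/√90) ≈ 18.4°.

θ_min ≈ 18.4°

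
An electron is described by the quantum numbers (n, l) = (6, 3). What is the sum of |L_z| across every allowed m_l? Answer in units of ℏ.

m_l runs from −3 to 3, i.e. {-3, -2, -1, 0, 1, 2, 3}.
Σ|m_l| = 2·3(3+1)/2 = 12.

Σ|L_z| = 12 ℏ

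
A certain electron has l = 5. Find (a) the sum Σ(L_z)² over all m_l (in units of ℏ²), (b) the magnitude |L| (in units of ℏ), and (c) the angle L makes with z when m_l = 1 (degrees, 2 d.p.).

Σ m_l² = 110, so Σ(L_z)² = 110 ℏ².
|L| = ℏ√(5·6) = √30 ℏ ≈ 5.477ℏ.
For m_l = 1: cos θ = 1/√30, θ ≈ 79.48°.

Σ(L_z)² = 110 ℏ²; |L| = √30 ℏ ≈ 5.477ℏ; θ(m_l=1) ≈ 79.48°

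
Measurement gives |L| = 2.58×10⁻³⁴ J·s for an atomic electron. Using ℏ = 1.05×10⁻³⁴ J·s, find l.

Dividing by ℏ: |L|/ℏ ≈ 2.457.
(|L|/ℏ)² = l(l+1) ≈ 6.04 ⇒ l = 2.

l = 2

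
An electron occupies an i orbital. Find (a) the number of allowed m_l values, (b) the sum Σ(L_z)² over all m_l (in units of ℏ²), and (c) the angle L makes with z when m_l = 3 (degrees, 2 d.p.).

The letter i corresponds to l = 6.
There are 2l+1 = 13 values of m_l.
Σ m_l² = 182, so Σ(L_z)² = 182 ℏ².
For m_l = 3: cos θ = 3/√42, θ ≈ 62.42°.

13 values; Σ(L_z)² = 182 ℏ²; θ(m_l=3) ≈ 62.42°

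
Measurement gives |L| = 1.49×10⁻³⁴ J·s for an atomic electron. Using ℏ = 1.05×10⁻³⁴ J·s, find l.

l = 1

In units of ℏ, |L| ≈ 1.419.
Set l(l+1) = 2.01; the integer solution is l = 1.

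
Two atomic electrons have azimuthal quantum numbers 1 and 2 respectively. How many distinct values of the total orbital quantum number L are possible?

L runs from |1 − 2| = 1 to 1 + 2 = 3.
Allowed values: L = 1, 2, 3.
That is 3 values.

3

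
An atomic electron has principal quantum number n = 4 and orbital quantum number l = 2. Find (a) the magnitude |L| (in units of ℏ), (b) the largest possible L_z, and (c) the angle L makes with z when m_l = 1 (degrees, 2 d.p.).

|L| = ℏ√(2·3) = √6 ℏ ≈ 2.449ℏ.
L_z,max = lℏ = 2ℏ.
For m_l = 1: cos θ = 1/√6, θ ≈ 65.91°.

|L| = √6 ℏ ≈ 2.449ℏ; L_z,max = 2ℏ; θ(m_l=1) ≈ 65.91°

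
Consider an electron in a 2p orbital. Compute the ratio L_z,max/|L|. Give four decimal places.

2p means n = 2, l = 1.
|L| = √2 ℏ ≈ 1.4142ℏ, while L_z,max = lℏ = 1ℏ.
L_z,max/|L| = 1/√2 = 0.7071.

L_z,max/|L| = 0.7071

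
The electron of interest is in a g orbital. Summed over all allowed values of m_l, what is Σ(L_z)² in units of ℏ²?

Σ(L_z)² = 60 ℏ²

The letter g corresponds to l = 4.
m_l ∈ {-4, -3, -2, -1, 0, 1, 2, 3, 4}.
Summing m² from −4 to 4: Σ m_l² = 60.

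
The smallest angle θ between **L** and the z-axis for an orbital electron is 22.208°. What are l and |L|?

l = 6, |L| = √42 ℏ ≈ 6.481ℏ

At minimum angle, m_l = l, so cos θ = l/√(l(l+1)); cos²θ = l/(l+1) = 0.8571.
Solving: l = 6.
Then |L| = ℏ√(6·7) = √42 ℏ.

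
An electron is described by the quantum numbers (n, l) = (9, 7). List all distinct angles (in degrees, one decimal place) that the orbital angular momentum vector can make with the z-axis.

|L|² = l(l+1)ℏ² = 56ℏ², so |L| = 2√14 ℏ.
cos θ = m_l/√56 for each m_l ∈ {-7, -6, -5, -4, -3, -2, -1, 0, 1, 2, 3, 4, 5, 6, 7}.

θ ∈ {20.7°, 36.7°, 48.1°, 57.7°, 66.4°, 74.5°, 82.3°, 90.0°, 97.7°, 105.5°, 113.6°, 122.3°, 131.9°, 143.3°, 159.3°}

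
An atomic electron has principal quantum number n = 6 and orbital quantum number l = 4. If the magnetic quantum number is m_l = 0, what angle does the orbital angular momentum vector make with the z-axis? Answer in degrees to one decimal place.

|L|² = l(l+1)ℏ² = 20ℏ², so |L| = 2√5 ℏ.
L_z = m_l ℏ = 0ℏ.
cos θ = L_z/|L| = 0/√20, so θ ≈ 90.0°.

θ ≈ 90.0°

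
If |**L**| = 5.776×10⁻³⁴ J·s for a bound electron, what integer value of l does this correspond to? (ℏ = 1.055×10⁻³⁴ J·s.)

Dividing by ℏ: |L|/ℏ ≈ 5.475.
(|L|/ℏ)² = l(l+1) ≈ 29.97 ⇒ l = 5.

l = 5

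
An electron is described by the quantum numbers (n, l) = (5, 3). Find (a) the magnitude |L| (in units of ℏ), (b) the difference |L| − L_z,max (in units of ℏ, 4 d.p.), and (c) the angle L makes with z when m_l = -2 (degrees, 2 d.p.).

|L| = ℏ√(3·4) = 2√3 ℏ ≈ 3.464ℏ.
|L| − L_z,max = (2√3 − 3)ℏ ≈ 0.4641ℏ.
For m_l = -2: cos θ = -2/√12, θ ≈ 125.26°.

|L| = 2√3 ℏ ≈ 3.464ℏ; |L|−L_z,max ≈ 0.4641ℏ; θ(m_l=-2) ≈ 125.26°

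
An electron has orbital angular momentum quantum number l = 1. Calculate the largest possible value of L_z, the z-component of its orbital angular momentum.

L_z = m_l ℏ with m_l ∈ {−1, …, 1}; the maximum is m_l = 1.

L_z,max = 1ℏ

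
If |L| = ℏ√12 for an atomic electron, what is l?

|L| = ℏ√(l(l+1)), so l(l+1) = 12.
l² + l − 12 = 0 ⇒ l = 3.

l = 3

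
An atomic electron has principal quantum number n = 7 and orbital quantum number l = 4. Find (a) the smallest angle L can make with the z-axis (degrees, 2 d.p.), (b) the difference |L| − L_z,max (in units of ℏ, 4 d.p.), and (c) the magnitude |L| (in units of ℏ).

θ_min ≈ 26.57°; |L|−L_z,max ≈ 0.4721ℏ; |L| = 2√5 ℏ ≈ 4.472ℏ

cos θ_min = 4/√20, so θ_min ≈ 26.57°.
|L| − L_z,max = (2√5 − 4)ℏ ≈ 0.4721ℏ.
|L| = ℏ√(4·5) = 2√5 ℏ ≈ 4.472ℏ.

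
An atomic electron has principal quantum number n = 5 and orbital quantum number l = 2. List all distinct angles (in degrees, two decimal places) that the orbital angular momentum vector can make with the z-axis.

|L| = √(l(l+1)) ℏ = √6 ℏ.
cos θ = m_l/√6 for each m_l ∈ {-2, -1, 0, 1, 2}.

θ ∈ {35.26°, 65.91°, 90.00°, 114.09°, 144.74°}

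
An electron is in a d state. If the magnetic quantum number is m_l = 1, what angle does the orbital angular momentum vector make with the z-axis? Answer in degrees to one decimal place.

θ ≈ 65.9°

The letter d corresponds to l = 2.
|L| = ℏ√(l(l+1)) = √6 ℏ.
L_z = m_l ℏ = 1ℏ.
cos θ = L_z/|L| = 1/√6, so θ ≈ 65.9°.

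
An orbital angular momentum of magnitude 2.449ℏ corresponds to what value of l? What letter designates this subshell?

Since |L|² = l(l+1)ℏ², l(l+1) = 6.
The positive root is l = 2.

l = 2 (d orbital)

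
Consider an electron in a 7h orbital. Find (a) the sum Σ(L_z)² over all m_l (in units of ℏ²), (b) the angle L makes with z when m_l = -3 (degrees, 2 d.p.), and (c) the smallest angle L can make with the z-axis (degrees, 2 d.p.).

Σ(L_z)² = 110 ℏ²; θ(m_l=-3) ≈ 123.21°; θ_min ≈ 24.09°

The 7h subshell has l = 5.
Σ m_l² = 110, so Σ(L_z)² = 110 ℏ².
For m_l = -3: cos θ = -3/√30, θ ≈ 123.21°.
cos θ_min = 5/√30, so θ_min ≈ 24.09°.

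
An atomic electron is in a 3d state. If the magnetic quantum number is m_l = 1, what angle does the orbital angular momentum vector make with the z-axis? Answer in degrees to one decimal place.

For 3d, l = 2.
|L| = √(l(l+1)) ℏ = √6 ℏ.
L_z = m_l ℏ = 1ℏ.
cos θ = L_z/|L| = 1/√6, so θ ≈ 65.9°.

θ ≈ 65.9°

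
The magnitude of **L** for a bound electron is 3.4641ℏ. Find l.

Since |L|² = l(l+1)ℏ², l(l+1) = 12.
Solving: l = 3.

l = 3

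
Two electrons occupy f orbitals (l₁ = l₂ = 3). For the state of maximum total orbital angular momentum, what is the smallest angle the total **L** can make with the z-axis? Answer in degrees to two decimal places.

θ_min ≈ 22.21°

Angular momentum addition gives L = |l₁ − l₂|, …, l₁ + l₂.
Allowed values: L = 0, 1, 2, 3, 4, 5, 6.
The maximum is L = 6, with |L_tot| = ℏ√(6·7) = √42 ℏ.
The minimum angle with z is arccos(6/√42) ≈ 22.21°.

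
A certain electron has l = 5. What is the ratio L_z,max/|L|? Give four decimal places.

L_z,max/|L| = 0.9129

|L| = √30 ℏ ≈ 5.4772ℏ, while L_z,max = lℏ = 5ℏ.
L_z,max/|L| = 5/√30 = 0.9129.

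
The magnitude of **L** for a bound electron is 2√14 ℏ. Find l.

l = 7

Since |L|² = l(l+1)ℏ², l(l+1) = 56.
The positive root is l = 7.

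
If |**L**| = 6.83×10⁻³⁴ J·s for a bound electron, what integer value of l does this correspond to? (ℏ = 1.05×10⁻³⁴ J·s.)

Dividing by ℏ: |L|/ℏ ≈ 6.505.
Set l(l+1) = 42.31; the integer solution is l = 6.

l = 6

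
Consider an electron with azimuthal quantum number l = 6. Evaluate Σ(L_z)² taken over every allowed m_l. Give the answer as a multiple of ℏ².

m_l runs from −6 to 6, i.e. {-6, -5, -4, -3, -2, -1, 0, 1, 2, 3, 4, 5, 6}.
Σ m_l² = l(l+1)(2l+1)/3 = 6·7·13/3 = 182.

Σ(L_z)² = 182 ℏ²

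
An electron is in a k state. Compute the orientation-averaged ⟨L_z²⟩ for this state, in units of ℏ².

⟨L_z²⟩ = 18.67 ℏ²

A k state has l = 7.
m_l runs from −7 to 7, i.e. {-7, -6, -5, -4, -3, -2, -1, 0, 1, 2, 3, 4, 5, 6, 7}.
⟨L_z²⟩ = ℏ²·l(l+1)/3 = 18.67ℏ².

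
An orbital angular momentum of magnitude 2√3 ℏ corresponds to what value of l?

|L| = ℏ√(l(l+1)), so l(l+1) = 12.
The positive root is l = 3.

l = 3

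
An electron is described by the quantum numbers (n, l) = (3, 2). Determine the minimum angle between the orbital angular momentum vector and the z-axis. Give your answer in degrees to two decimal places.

|L| = ℏ√(l(l+1)) = √6 ℏ.
The smallest angle corresponds to the largest L_z, i.e. m_l = l = 2, giving L_z = 2ℏ.
cos θ_min = 2/√6, so θ_min ≈ 35.26°.

θ_min ≈ 35.26°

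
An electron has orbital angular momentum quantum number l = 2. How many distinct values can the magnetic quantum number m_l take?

5

The number of m_l values is 2l + 1 = 2·2 + 1 = 5.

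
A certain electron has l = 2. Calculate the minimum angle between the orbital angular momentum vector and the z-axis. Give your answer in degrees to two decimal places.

|L|² = l(l+1)ℏ² = 6ℏ², so |L| = √6 ℏ.
The smallest angle corresponds to the largest L_z, i.e. m_l = l = 2, giving L_z = 2ℏ.
cos θ_min = 2/√6, so θ_min ≈ 35.26°.

θ_min ≈ 35.26°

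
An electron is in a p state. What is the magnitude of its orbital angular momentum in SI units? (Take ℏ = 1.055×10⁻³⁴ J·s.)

|L| = 1.492×10⁻³⁴ J·s

For a p orbital, l = 1.
|L| = ℏ√(l(l+1)) = ℏ√(1·2) = √2 ℏ
Numerically, |L| = 1.414 × (1.055×10⁻³⁴ J·s) = 1.492×10⁻³⁴ J·s.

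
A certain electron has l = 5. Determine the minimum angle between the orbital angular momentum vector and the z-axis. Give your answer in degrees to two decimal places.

|L| = ℏ√(l(l+1)) = √30 ℏ.
The smallest angle corresponds to the largest L_z, i.e. m_l = l = 5, giving L_z = 5ℏ.
cos θ_min = 5/√30, so θ_min ≈ 24.09°.

θ_min ≈ 24.09°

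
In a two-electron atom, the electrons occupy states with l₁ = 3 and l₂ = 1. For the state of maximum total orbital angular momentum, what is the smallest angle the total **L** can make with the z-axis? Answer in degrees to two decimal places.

Angular momentum addition gives L = |l₁ − l₂|, …, l₁ + l₂.
L ∈ {2, 3, 4}.
The maximum is L = 4, with |L_tot| = ℏ√(4·5) = 2√5 ℏ.
The minimum angle with z is arccos(4/√20) ≈ 26.57°.

θ_min ≈ 26.57°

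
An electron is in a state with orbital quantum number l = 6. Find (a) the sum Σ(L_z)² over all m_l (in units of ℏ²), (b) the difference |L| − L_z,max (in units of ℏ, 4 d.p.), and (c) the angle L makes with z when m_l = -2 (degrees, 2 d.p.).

Σ(L_z)² = 182 ℏ²; |L|−L_z,max ≈ 0.4807ℏ; θ(m_l=-2) ≈ 107.98°

Σ m_l² = 182, so Σ(L_z)² = 182 ℏ².
|L| − L_z,max = (√42 − 6)ℏ ≈ 0.4807ℏ.
For m_l = -2: cos θ = -2/√42, θ ≈ 107.98°.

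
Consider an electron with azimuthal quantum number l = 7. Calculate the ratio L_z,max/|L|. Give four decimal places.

L_z,max/|L| = 0.9354

|L| = 2√14 ℏ ≈ 7.4833ℏ, while L_z,max = lℏ = 7ℏ.
L_z,max/|L| = 7/√56 = 0.9354.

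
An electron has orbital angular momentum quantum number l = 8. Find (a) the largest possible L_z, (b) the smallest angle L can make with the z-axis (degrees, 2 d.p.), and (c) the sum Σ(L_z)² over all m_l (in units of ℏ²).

L_z,max = 8ℏ; θ_min ≈ 19.47°; Σ(L_z)² = 408 ℏ²

L_z,max = lℏ = 8ℏ.
cos θ_min = 8/√72, so θ_min ≈ 19.47°.
Σ m_l² = 408, so Σ(L_z)² = 408 ℏ².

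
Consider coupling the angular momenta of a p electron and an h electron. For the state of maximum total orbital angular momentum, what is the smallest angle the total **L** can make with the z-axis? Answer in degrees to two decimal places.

θ_min ≈ 22.21°

The total orbital quantum number L ranges from |l₁ − l₂| to l₁ + l₂ in integer steps.
L ∈ {4, 5, 6}.
The maximum is L = 6, with |L_tot| = ℏ√(6·7) = √42 ℏ.
The minimum angle with z is arccos(6/√42) ≈ 22.21°.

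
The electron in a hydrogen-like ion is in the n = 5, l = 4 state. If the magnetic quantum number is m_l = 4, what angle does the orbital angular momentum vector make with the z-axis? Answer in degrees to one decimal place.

|L|² = l(l+1)ℏ² = 20ℏ², so |L| = 2√5 ℏ.
L_z = m_l ℏ = 4ℏ.
cos θ = L_z/|L| = 4/√20, so θ ≈ 26.6°.

θ ≈ 26.6°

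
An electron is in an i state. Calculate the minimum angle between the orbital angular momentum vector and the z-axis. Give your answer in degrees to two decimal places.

An i state has l = 6.
|L| = √(l(l+1)) ℏ = √42 ℏ.
The smallest angle corresponds to the largest L_z, i.e. m_l = l = 6, giving L_z = 6ℏ.
cos θ_min = 6/√42, so θ_min ≈ 22.21°.

θ_min ≈ 22.21°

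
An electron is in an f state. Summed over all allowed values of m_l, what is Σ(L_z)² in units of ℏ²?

Σ(L_z)² = 28 ℏ²

For an f orbital, l = 3.
m_l ∈ {-3, -2, -1, 0, 1, 2, 3}.
Summing m² from −3 to 3: Σ m_l² = 28.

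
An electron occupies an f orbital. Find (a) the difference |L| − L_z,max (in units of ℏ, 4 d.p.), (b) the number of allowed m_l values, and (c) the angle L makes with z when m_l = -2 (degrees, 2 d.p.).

The letter f corresponds to l = 3.
|L| − L_z,max = (2√3 − 3)ℏ ≈ 0.4641ℏ.
There are 2l+1 = 7 values of m_l.
For m_l = -2: cos θ = -2/√12, θ ≈ 125.26°.

|L|−L_z,max ≈ 0.4641ℏ; 7 values; θ(m_l=-2) ≈ 125.26°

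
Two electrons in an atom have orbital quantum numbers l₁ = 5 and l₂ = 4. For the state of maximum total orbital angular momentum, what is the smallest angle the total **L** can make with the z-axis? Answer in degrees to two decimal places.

θ_min ≈ 18.43°

Angular momentum addition gives L = |l₁ − l₂|, …, l₁ + l₂.
Allowed values: L = 1, 2, 3, 4, 5, 6, 7, 8, 9.
The maximum is L = 9, with |L_tot| = ℏ√(9·10) = 3√10 ℏ.
The minimum angle with z is arccos(9/√90) ≈ 18.43°.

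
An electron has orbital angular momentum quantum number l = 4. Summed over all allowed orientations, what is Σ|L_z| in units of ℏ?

Σ|L_z| = 20 ℏ

m_l ∈ {-4, -3, -2, -1, 0, 1, 2, 3, 4}.
Σ|m_l| = l(l+1) = 20.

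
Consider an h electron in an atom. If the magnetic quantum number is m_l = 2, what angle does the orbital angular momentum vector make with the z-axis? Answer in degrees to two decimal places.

An h state has l = 5.
|L|² = l(l+1)ℏ² = 30ℏ², so |L| = √30 ℏ.
L_z = m_l ℏ = 2ℏ.
cos θ = L_z/|L| = 2/√30, so θ ≈ 68.58°.

θ ≈ 68.58°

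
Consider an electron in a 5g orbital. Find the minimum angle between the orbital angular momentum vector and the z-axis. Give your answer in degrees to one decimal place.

θ_min ≈ 26.6°

For 5g, l = 4.
|L| = √(l(l+1)) ℏ = 2√5 ℏ.
The smallest angle corresponds to the largest L_z, i.e. m_l = l = 4, giving L_z = 4ℏ.
cos θ_min = 4/√20, so θ_min ≈ 26.6°.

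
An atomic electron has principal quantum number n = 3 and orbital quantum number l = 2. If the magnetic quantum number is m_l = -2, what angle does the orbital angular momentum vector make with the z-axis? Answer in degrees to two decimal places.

θ ≈ 144.74°

|L| = ℏ√(l(l+1)) = √6 ℏ.
L_z = m_l ℏ = −2ℏ.
cos θ = L_z/|L| = -2/√6, so θ ≈ 144.74°.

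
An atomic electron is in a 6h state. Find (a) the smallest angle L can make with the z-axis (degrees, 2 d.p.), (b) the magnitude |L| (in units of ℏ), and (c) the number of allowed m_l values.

θ_min ≈ 24.09°; |L| = √30 ℏ ≈ 5.477ℏ; 11 values

For 6h, l = 5.
cos θ_min = 5/√30, so θ_min ≈ 24.09°.
|L| = ℏ√(5·6) = √30 ℏ ≈ 5.477ℏ.
There are 2l+1 = 11 values of m_l.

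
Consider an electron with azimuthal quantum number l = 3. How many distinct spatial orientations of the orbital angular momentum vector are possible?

The number of m_l values is 2l + 1 = 2·3 + 1 = 7.

7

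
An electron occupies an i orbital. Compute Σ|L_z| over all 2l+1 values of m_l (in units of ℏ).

For an i orbital, l = 6.
m_l runs from −6 to 6, i.e. {-6, -5, -4, -3, -2, -1, 0, 1, 2, 3, 4, 5, 6}.
Σ|m_l| = 2·6(6+1)/2 = 42.

Σ|L_z| = 42 ℏ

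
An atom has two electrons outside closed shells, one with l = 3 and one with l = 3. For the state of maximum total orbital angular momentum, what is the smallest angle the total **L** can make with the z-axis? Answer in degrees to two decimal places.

The total orbital quantum number L ranges from |l₁ − l₂| to l₁ + l₂ in integer steps.
So L can be 0, 1, 2, 3, 4, 5, 6.
The maximum is L = 6, with |L_tot| = ℏ√(6·7) = √42 ℏ.
The minimum angle with z is arccos(6/√42) ≈ 22.21°.

θ_min ≈ 22.21°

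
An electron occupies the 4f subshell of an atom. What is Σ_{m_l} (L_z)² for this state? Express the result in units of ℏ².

Σ(L_z)² = 28 ℏ²

The 4f subshell has l = 3.
m_l runs from −3 to 3, i.e. {-3, -2, -1, 0, 1, 2, 3}.
Σ m_l² = l(l+1)(2l+1)/3 = 3·4·7/3 = 28.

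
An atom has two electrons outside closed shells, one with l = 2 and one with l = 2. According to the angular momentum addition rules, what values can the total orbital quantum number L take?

L = 0, 1, 2, 3, 4

L runs from |2 − 2| = 0 to 2 + 2 = 4.
L ∈ {0, 1, 2, 3, 4}.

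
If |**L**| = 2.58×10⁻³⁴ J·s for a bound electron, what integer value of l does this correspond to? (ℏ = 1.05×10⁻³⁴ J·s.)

Dividing by ℏ: |L|/ℏ ≈ 2.457.
(|L|/ℏ)² = l(l+1) ≈ 6.04 ⇒ l = 2.

l = 2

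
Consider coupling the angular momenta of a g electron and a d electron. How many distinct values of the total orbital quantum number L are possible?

Angular momentum addition gives L = |l₁ − l₂|, …, l₁ + l₂.
So L can be 2, 3, 4, 5, 6.
That is 5 values.

5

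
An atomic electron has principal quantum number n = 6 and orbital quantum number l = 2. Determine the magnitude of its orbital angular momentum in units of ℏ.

|L| = √6 ℏ ≈ 2.449ℏ

|L| = ℏ√(l(l+1)) = ℏ√(2·3) = √6 ℏ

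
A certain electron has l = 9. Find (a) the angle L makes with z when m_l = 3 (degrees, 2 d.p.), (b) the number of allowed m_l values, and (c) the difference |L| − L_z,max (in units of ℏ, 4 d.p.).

For m_l = 3: cos θ = 3/√90, θ ≈ 71.57°.
There are 2l+1 = 19 values of m_l.
|L| − L_z,max = (3√10 − 9)ℏ ≈ 0.4868ℏ.

θ(m_l=3) ≈ 71.57°; 19 values; |L|−L_z,max ≈ 0.4868ℏ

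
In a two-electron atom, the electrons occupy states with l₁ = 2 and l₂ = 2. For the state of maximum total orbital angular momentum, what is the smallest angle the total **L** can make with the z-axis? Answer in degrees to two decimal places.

Angular momentum addition gives L = |l₁ − l₂|, …, l₁ + l₂.
Allowed values: L = 0, 1, 2, 3, 4.
The maximum is L = 4, with |L_tot| = ℏ√(4·5) = 2√5 ℏ.
The minimum angle with z is arccos(4/√20) ≈ 26.57°.

θ_min ≈ 26.57°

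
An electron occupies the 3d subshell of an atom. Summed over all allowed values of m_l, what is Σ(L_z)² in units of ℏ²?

Σ(L_z)² = 10 ℏ²

The 3d subshell has l = 2.
m_l runs from −2 to 2, i.e. {-2, -1, 0, 1, 2}.
Σ m_l² = 2·(1 + 4) = 10.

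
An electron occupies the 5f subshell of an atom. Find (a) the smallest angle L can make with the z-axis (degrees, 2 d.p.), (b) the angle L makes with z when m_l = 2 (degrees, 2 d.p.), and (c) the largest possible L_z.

θ_min ≈ 30.00°; θ(m_l=2) ≈ 54.74°; L_z,max = 3ℏ

For 5f, l = 3.
cos θ_min = 3/√12, so θ_min ≈ 30.00°.
For m_l = 2: cos θ = 2/√12, θ ≈ 54.74°.
L_z,max = lℏ = 3ℏ.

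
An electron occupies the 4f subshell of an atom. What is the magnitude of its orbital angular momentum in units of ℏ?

|L| = 2√3 ℏ ≈ 3.464ℏ

4f means n = 4, l = 3.
|L| = ℏ√(l(l+1)) = ℏ√(3·4) = 2√3 ℏ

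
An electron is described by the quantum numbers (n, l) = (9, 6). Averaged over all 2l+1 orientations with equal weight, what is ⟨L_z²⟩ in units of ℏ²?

m_l ∈ {-6, -5, -4, -3, -2, -1, 0, 1, 2, 3, 4, 5, 6}.
Average of L_z² over 13 states: 182/13 ℏ² = 14 ℏ².

⟨L_z²⟩ = 14 ℏ²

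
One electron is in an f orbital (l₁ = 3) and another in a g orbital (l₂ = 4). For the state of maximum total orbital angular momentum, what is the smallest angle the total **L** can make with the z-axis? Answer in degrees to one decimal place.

θ_min ≈ 20.7°

The total orbital quantum number L ranges from |l₁ − l₂| to l₁ + l₂ in integer steps.
Allowed values: L = 1, 2, 3, 4, 5, 6, 7.
The maximum is L = 7, with |L_tot| = ℏ√(7·8) = 2√14 ℏ.
The minimum angle with z is arccos(7/√56) ≈ 20.7°.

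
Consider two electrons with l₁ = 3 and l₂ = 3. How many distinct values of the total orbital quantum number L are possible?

L runs from |3 − 3| = 0 to 3 + 3 = 6.
L ∈ {0, 1, 2, 3, 4, 5, 6}.
That is 7 values.

7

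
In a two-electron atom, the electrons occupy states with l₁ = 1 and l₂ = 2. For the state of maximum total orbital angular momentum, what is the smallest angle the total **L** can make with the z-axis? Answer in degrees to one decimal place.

θ_min ≈ 30.0°

By the triangle rule, |l₁ − l₂| ≤ L ≤ l₁ + l₂.
L ∈ {1, 2, 3}.
The maximum is L = 3, with |L_tot| = ℏ√(3·4) = 2√3 ℏ.
The minimum angle with z is arccos(3/√12) ≈ 30.0°.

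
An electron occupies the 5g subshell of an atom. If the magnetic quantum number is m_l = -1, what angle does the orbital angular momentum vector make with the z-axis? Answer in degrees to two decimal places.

5g means n = 5, l = 4.
|L| = √(l(l+1)) ℏ = 2√5 ℏ.
L_z = m_l ℏ = −1ℏ.
cos θ = L_z/|L| = -1/√20, so θ ≈ 102.92°.

θ ≈ 102.92°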